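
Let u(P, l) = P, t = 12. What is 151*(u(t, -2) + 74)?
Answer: 12986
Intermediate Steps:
151*(u(t, -2) + 74) = 151*(12 + 74) = 151*86 = 12986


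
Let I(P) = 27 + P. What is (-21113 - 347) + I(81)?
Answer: -21352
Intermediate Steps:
(-21113 - 347) + I(81) = (-21113 - 347) + (27 + 81) = -21460 + 108 = -21352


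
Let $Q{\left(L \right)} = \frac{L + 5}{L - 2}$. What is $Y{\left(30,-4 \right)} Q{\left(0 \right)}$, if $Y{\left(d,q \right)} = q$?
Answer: $10$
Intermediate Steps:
$Q{\left(L \right)} = \frac{5 + L}{-2 + L}$
$Y{\left(30,-4 \right)} Q{\left(0 \right)} = - 4 \frac{5 + 0}{-2 + 0} = - 4 \frac{1}{-2} \cdot 5 = - 4 \left(\left(- \frac{1}{2}\right) 5\right) = \left(-4\right) \left(- \frac{5}{2}\right) = 10$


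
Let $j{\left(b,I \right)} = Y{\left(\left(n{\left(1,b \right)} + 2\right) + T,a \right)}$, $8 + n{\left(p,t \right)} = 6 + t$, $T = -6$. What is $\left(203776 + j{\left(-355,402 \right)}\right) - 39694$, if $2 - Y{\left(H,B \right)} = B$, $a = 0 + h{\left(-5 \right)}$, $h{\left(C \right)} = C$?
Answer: $164089$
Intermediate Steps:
$n{\left(p,t \right)} = -2 + t$ ($n{\left(p,t \right)} = -8 + \left(6 + t\right) = -2 + t$)
$a = -5$ ($a = 0 - 5 = -5$)
$Y{\left(H,B \right)} = 2 - B$
$j{\left(b,I \right)} = 7$ ($j{\left(b,I \right)} = 2 - -5 = 2 + 5 = 7$)
$\left(203776 + j{\left(-355,402 \right)}\right) - 39694 = \left(203776 + 7\right) - 39694 = 203783 - 39694 = 164089$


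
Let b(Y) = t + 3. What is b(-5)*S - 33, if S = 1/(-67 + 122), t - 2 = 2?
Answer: -1808/55 ≈ -32.873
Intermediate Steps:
t = 4 (t = 2 + 2 = 4)
b(Y) = 7 (b(Y) = 4 + 3 = 7)
S = 1/55 ≈ 0.018182
b(-5)*S - 33 = 7*(1/55) - 33 = 7/55 - 33 = -1808/55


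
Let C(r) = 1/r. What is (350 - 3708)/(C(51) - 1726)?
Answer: 171258/88025 ≈ 1.9456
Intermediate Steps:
(350 - 3708)/(C(51) - 1726) = (350 - 3708)/(1/51 - 1726) = -3358/(1/51 - 1726) = -3358/(-88025/51) = -3358*(-51/88025) = 171258/88025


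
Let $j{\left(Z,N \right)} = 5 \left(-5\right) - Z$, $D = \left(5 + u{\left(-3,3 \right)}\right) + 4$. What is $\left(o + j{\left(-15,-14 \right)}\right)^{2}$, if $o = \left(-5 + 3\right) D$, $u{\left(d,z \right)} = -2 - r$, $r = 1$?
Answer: $484$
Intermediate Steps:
$u{\left(d,z \right)} = -3$ ($u{\left(d,z \right)} = -2 - 1 = -3$)
$D = 6$ ($D = \left(5 - 3\right) + 4 = 2 + 4 = 6$)
$j{\left(Z,N \right)} = -25 - Z$
$o = -12$ ($o = \left(-5 + 3\right) 6 = \left(-2\right) 6 = -12$)
$\left(o + j{\left(-15,-14 \right)}\right)^{2} = \left(-12 - 10\right)^{2} = \left(-22\right)^{2} = 484$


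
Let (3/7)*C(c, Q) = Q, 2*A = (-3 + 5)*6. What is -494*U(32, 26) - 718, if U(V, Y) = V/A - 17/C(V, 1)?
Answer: 5176/21 ≈ 246.48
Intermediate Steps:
A = 6 (A = ((-3 + 5)*6)/2 = (2*6)/2 = (½)*12 = 6)
C(c, Q) = 7*Q/3
U(V, Y) = -51/7 + V/6 (U(V, Y) = V/6 - 17/((7/3)*1) = V*(⅙) - 17/7/3 = V/6 - 17*3/7 = V/6 - 51/7 = -51/7 + V/6)
-494*U(32, 26) - 718 = -494*(-51/7 + (⅙)*32) - 718 = -494*(-51/7 + 16/3) - 718 = -494*(-41/21) - 718 = 20254/21 - 718 = 5176/21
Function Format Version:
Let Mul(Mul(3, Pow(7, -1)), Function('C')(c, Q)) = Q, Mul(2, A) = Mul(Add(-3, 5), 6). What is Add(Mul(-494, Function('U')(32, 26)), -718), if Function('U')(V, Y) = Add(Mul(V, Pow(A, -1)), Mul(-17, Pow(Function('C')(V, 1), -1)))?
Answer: Rational(5176, 21) ≈ 246.48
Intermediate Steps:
A = 6 (A = Mul(Rational(1, 2), Mul(Add(-3, 5), 6)) = Mul(Rational(1, 2), Mul(2, 6)) = Mul(Rational(1, 2), 12) = 6)
Function('C')(c, Q) = Mul(Rational(7, 3), Q)
Function('U')(V, Y) = Add(Rational(-51, 7), Mul(Rational(1, 6), V)) (Function('U')(V, Y) = Add(Mul(V, Pow(6, -1)), Mul(-17, Pow(Mul(Rational(7, 3), 1), -1))) = Add(Mul(V, Rational(1, 6)), Mul(-17, Pow(Rational(7, 3), -1))) = Add(Mul(Rational(1, 6), V), Mul(-17, Rational(3, 7))) = Add(Mul(Rational(1, 6), V), Rational(-51, 7)) = Add(Rational(-51, 7), Mul(Rational(1, 6), V)))
Add(Mul(-494, Function('U')(32, 26)), -718) = Add(Mul(-494, Add(Rational(-51, 7), Mul(Rational(1, 6), 32))), -718) = Add(Mul(-494, Add(Rational(-51, 7), Rational(16, 3))), -718) = Add(Mul(-494, Rational(-41, 21)), -718) = Add(Rational(20254, 21), -718) = Rational(5176, 21)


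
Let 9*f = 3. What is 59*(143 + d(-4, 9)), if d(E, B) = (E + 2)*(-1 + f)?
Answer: 25547/3 ≈ 8515.7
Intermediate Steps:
f = 1/3 (f = (1/9)*3 = 1/3 ≈ 0.33333)
d(E, B) = -4/3 - 2*E/3 (d(E, B) = (E + 2)*(-1 + 1/3) = (2 + E)*(-2/3) = -4/3 - 2*E/3)
59*(143 + d(-4, 9)) = 59*(143 + (-4/3 - 2/3*(-4))) = 59*(143 + (-4/3 + 8/3)) = 59*(143 + 4/3) = 59*(433/3) = 25547/3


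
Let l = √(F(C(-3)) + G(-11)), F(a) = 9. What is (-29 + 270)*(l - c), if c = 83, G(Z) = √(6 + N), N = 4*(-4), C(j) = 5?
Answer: -20003 + 241*√(9 + I*√10) ≈ -19269.0 + 125.16*I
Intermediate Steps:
N = -16
G(Z) = I*√10 (G(Z) = √(6 - 16) = √(-10) = I*√10)
l = √(9 + I*√10) ≈ 3.0446 + 0.51932*I
(-29 + 270)*(l - c) = (-29 + 270)*(√(9 + I*√10) - 1*83) = 241*(√(9 + I*√10) - 83) = 241*(-83 + √(9 + I*√10)) = -20003 + 241*√(9 + I*√10)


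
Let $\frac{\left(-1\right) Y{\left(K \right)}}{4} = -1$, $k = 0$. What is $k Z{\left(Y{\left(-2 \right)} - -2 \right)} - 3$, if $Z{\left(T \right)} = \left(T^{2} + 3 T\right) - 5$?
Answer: $-3$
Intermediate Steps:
$Y{\left(K \right)} = 4$ ($Y{\left(K \right)} = \left(-4\right) \left(-1\right) = 4$)
$Z{\left(T \right)} = -5 + T^{2} + 3 T$
$k Z{\left(Y{\left(-2 \right)} - -2 \right)} - 3 = 0 \left(-5 + \left(4 - -2\right)^{2} + 3 \left(4 - -2\right)\right) - 3 = 0 \left(-5 + \left(4 + 2\right)^{2} + 3 \left(4 + 2\right)\right) - 3 = 0 \left(-5 + 6^{2} + 3 \cdot 6\right) - 3 = 0 \left(-5 + 36 + 18\right) - 3 = 0 \cdot 49 - 3 = 0 - 3 = -3$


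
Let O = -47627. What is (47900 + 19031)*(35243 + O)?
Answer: -828873504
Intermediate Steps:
(47900 + 19031)*(35243 + O) = (47900 + 19031)*(35243 - 47627) = 66931*(-12384) = -828873504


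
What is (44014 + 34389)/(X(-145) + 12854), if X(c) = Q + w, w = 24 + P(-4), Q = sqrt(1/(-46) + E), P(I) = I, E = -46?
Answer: 46430570212/7624036413 - 78403*I*sqrt(97382)/7624036413 ≈ 6.09 - 0.0032091*I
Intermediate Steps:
Q = I*sqrt(97382)/46 (Q = sqrt(1/(-46) - 46) = sqrt(-1/46 - 46) = sqrt(-2117/46) = I*sqrt(97382)/46 ≈ 6.7839*I)
w = 20 (w = 24 - 4 = 20)
X(c) = 20 + I*sqrt(97382)/46 (X(c) = I*sqrt(97382)/46 + 20 = 20 + I*sqrt(97382)/46)
(44014 + 34389)/(X(-145) + 12854) = (44014 + 34389)/((20 + I*sqrt(97382)/46) + 12854) = 78403/(12874 + I*sqrt(97382)/46)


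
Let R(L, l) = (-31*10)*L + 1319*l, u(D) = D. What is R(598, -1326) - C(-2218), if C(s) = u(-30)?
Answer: -1934344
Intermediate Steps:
C(s) = -30
R(L, l) = -310*L + 1319*l
R(598, -1326) - C(-2218) = (-310*598 + 1319*(-1326)) - 1*(-30) = (-185380 - 1748994) + 30 = -1934374 + 30 = -1934344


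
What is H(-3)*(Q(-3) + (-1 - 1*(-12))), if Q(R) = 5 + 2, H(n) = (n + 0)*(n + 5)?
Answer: -108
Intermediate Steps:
H(n) = n*(5 + n)
Q(R) = 7
H(-3)*(Q(-3) + (-1 - 1*(-12))) = (-3*(5 - 3))*(7 + (-1 - 1*(-12))) = (-3*2)*(7 + (-1 + 12)) = -6*(7 + 11) = -6*18 = -108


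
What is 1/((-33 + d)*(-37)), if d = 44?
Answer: -1/407 ≈ -0.0024570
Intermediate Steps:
1/((-33 + d)*(-37)) = 1/((-33 + 44)*(-37)) = 1/(11*(-37)) = 1/(-407) = -1/407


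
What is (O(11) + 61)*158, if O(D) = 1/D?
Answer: 106176/11 ≈ 9652.4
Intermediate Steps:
(O(11) + 61)*158 = (1/11 + 61)*158 = (672/11)*158 = 106176/11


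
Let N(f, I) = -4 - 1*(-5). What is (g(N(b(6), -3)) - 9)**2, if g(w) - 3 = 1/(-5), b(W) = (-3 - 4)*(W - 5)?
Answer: 961/25 ≈ 38.440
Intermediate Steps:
b(W) = 35 - 7*W (b(W) = -7*(-5 + W) = 35 - 7*W)
N(f, I) = 1 (N(f, I) = -4 + 5 = 1)
g(w) = 14/5 (g(w) = 3 + 1/(-5) = 3 - 1/5 = 14/5)
(g(N(b(6), -3)) - 9)**2 = (14/5 - 9)**2 = (-31/5)**2 = 961/25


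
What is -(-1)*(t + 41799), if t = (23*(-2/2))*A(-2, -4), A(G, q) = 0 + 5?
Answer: 41684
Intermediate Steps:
A(G, q) = 5
t = -115 (t = (23*(-2/2))*5 = (23*(-2*1/2))*5 = (23*(-1))*5 = -23*5 = -115)
-(-1)*(t + 41799) = -(-1)*(-115 + 41799) = -(-1)*41684 = -1*(-41684) = 41684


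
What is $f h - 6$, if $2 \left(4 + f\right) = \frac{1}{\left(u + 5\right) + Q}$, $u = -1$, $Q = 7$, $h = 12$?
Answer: $- \frac{588}{11} \approx -53.455$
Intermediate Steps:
$f = - \frac{87}{22}$ ($f = -4 + \frac{1}{2 \left(\left(-1 + 5\right) + 7\right)} = -4 + \frac{1}{2 \left(4 + 7\right)} = -4 + \frac{1}{2 \cdot 11} = -4 + \frac{1}{2} \cdot \frac{1}{11} = -4 + \frac{1}{22} = - \frac{87}{22} \approx -3.9545$)
$f h - 6 = \left(- \frac{87}{22}\right) 12 - 6 = - \frac{522}{11} - 6 = - \frac{588}{11}$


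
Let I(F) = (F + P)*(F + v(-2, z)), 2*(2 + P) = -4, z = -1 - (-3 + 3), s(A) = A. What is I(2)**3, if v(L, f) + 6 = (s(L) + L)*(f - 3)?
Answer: -13824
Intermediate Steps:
z = -1 (z = -1 - 1*0 = -1 + 0 = -1)
P = -4 (P = -2 + (1/2)*(-4) = -2 - 2 = -4)
v(L, f) = -6 + 2*L*(-3 + f) (v(L, f) = -6 + (L + L)*(f - 3) = -6 + (2*L)*(-3 + f) = -6 + 2*L*(-3 + f))
I(F) = (-4 + F)*(10 + F) (I(F) = (F - 4)*(F + (-6 - 6*(-2) + 2*(-2)*(-1))) = (-4 + F)*(F + (-6 + 12 + 4)) = (-4 + F)*(F + 10) = (-4 + F)*(10 + F))
I(2)**3 = (-40 + 2**2 + 6*2)**3 = (-40 + 4 + 12)**3 = (-24)**3 = -13824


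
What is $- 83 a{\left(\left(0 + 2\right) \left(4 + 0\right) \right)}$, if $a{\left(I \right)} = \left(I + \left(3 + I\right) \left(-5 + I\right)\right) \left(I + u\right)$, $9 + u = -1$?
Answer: $6806$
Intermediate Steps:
$u = -10$ ($u = -9 - 1 = -10$)
$a{\left(I \right)} = \left(-10 + I\right) \left(I + \left(-5 + I\right) \left(3 + I\right)\right)$ ($a{\left(I \right)} = \left(I + \left(3 + I\right) \left(-5 + I\right)\right) \left(I - 10\right) = \left(I + \left(-5 + I\right) \left(3 + I\right)\right) \left(-10 + I\right) = \left(-10 + I\right) \left(I + \left(-5 + I\right) \left(3 + I\right)\right)$)
$- 83 a{\left(\left(0 + 2\right) \left(4 + 0\right) \right)} = - 83 \left(150 + \left(\left(0 + 2\right) \left(4 + 0\right)\right)^{3} - 11 \left(\left(0 + 2\right) \left(4 + 0\right)\right)^{2} - 5 \left(0 + 2\right) \left(4 + 0\right)\right) = - 83 \left(150 + \left(2 \cdot 4\right)^{3} - 11 \left(2 \cdot 4\right)^{2} - 5 \cdot 2 \cdot 4\right) = - 83 \left(150 + 8^{3} - 11 \cdot 8^{2} - 40\right) = - 83 \left(150 + 512 - 704 - 40\right) = \left(-83\right) \left(-82\right) = 6806$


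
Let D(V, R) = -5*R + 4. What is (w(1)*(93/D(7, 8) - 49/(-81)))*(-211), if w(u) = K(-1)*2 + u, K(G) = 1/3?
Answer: 676255/972 ≈ 695.74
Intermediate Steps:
K(G) = ⅓
D(V, R) = 4 - 5*R
w(u) = ⅔ + u (w(u) = (⅓)*2 + u = ⅔ + u)
(w(1)*(93/D(7, 8) - 49/(-81)))*(-211) = ((⅔ + 1)*(93/(4 - 5*8) - 49/(-81)))*(-211) = (5*(93/(4 - 40) - 49*(-1/81))/3)*(-211) = (5*(93/(-36) + 49/81)/3)*(-211) = (5*(93*(-1/36) + 49/81)/3)*(-211) = (5*(-31/12 + 49/81)/3)*(-211) = ((5/3)*(-641/324))*(-211) = -3205/972*(-211) = 676255/972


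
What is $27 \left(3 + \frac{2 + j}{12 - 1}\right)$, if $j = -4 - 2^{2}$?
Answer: $\frac{729}{11} \approx 66.273$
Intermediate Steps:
$j = -8$ ($j = -4 - 4 = -8$)
$27 \left(3 + \frac{2 + j}{12 - 1}\right) = 27 \left(3 + \frac{2 - 8}{12 - 1}\right) = 27 \left(3 - \frac{6}{11}\right) = 27 \cdot \frac{27}{11} = \frac{729}{11}$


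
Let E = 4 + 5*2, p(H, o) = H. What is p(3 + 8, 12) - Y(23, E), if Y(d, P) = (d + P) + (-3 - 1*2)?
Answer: -21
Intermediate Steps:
E = 14 (E = 4 + 10 = 14)
Y(d, P) = -5 + P + d (Y(d, P) = (P + d) + (-3 - 2) = (P + d) - 5 = -5 + P + d)
p(3 + 8, 12) - Y(23, E) = (3 + 8) - (-5 + 14 + 23) = 11 - 1*32 = 11 - 32 = -21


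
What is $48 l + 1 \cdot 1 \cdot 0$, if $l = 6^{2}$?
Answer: $1728$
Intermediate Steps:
$l = 36$
$48 l + 1 \cdot 1 \cdot 0 = 48 \cdot 36 + 1 \cdot 1 \cdot 0 = 1728 + 1 \cdot 0 = 1728 + 0 = 1728$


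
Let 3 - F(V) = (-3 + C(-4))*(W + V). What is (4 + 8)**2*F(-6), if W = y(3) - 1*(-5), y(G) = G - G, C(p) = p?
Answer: -576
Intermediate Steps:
y(G) = 0
W = 5 (W = 0 - 1*(-5) = 0 + 5 = 5)
F(V) = 38 + 7*V (F(V) = 3 - (-3 - 4)*(5 + V) = 3 - (-7)*(5 + V) = 3 - (-35 - 7*V) = 3 + (35 + 7*V) = 38 + 7*V)
(4 + 8)**2*F(-6) = (4 + 8)**2*(38 + 7*(-6)) = 12**2*(38 - 42) = 144*(-4) = -576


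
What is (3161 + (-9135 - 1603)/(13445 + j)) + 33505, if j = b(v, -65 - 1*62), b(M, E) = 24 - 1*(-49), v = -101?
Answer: 247820125/6759 ≈ 36665.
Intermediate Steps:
b(M, E) = 73 (b(M, E) = 24 + 49 = 73)
j = 73
(3161 + (-9135 - 1603)/(13445 + j)) + 33505 = (3161 + (-9135 - 1603)/(13445 + 73)) + 33505 = (3161 - 10738/13518) + 33505 = (3161 - 10738*1/13518) + 33505 = (3161 - 5369/6759) + 33505 = 21359830/6759 + 33505 = 247820125/6759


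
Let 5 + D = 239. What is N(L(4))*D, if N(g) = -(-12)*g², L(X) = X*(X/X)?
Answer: 44928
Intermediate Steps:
D = 234 (D = -5 + 239 = 234)
L(X) = X (L(X) = X*1 = X)
N(g) = 12*g²
N(L(4))*D = (12*4²)*234 = (12*16)*234 = 192*234 = 44928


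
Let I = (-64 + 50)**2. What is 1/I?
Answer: 1/196 ≈ 0.0051020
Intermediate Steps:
I = 196 (I = (-14)**2 = 196)
1/I = 1/196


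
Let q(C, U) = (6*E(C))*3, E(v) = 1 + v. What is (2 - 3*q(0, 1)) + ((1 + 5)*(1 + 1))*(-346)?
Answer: -4204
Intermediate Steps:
q(C, U) = 18 + 18*C (q(C, U) = (6*(1 + C))*3 = (6 + 6*C)*3 = 18 + 18*C)
(2 - 3*q(0, 1)) + ((1 + 5)*(1 + 1))*(-346) = (2 - 3*(18 + 18*0)) + ((1 + 5)*(1 + 1))*(-346) = (2 - 3*(18 + 0)) + (6*2)*(-346) = (2 - 3*18) + 12*(-346) = (2 - 54) - 4152 = -52 - 4152 = -4204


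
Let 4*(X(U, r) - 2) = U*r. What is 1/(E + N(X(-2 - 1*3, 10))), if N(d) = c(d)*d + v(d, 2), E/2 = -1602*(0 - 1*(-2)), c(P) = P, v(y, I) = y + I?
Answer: -4/25225 ≈ -0.00015857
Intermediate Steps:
v(y, I) = I + y
E = -6408 (E = 2*(-1602*(0 - 1*(-2))) = 2*(-1602*(0 + 2)) = 2*(-1602*2) = 2*(-3204) = -6408)
X(U, r) = 2 + U*r/4 (X(U, r) = 2 + (U*r)/4 = 2 + U*r/4)
N(d) = 2 + d + d² (N(d) = d*d + (2 + d) = d² + (2 + d) = 2 + d + d²)
1/(E + N(X(-2 - 1*3, 10))) = 1/(-6408 + (2 + (2 + (¼)*(-2 - 1*3)*10) + (2 + (¼)*(-2 - 1*3)*10)²)) = 1/(-6408 + (2 + (2 + (¼)*(-2 - 3)*10) + (2 + (¼)*(-2 - 3)*10)²)) = 1/(-6408 + (2 + (2 + (¼)*(-5)*10) + (2 + (¼)*(-5)*10)²)) = 1/(-6408 + (2 + (2 - 25/2) + (2 - 25/2)²)) = 1/(-6408 + (2 - 21/2 + (-21/2)²)) = 1/(-6408 + (2 - 21/2 + 441/4)) = 1/(-6408 + 407/4) = 1/(-25225/4) = -4/25225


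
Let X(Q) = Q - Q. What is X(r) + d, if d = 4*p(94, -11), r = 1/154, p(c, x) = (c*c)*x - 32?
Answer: -388912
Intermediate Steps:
p(c, x) = -32 + x*c² (p(c, x) = c²*x - 32 = x*c² - 32 = -32 + x*c²)
r = 1/154 ≈ 0.0064935
d = -388912 (d = 4*(-32 - 11*94²) = 4*(-32 - 11*8836) = 4*(-32 - 97196) = 4*(-97228) = -388912)
X(Q) = 0
X(r) + d = 0 - 388912 = -388912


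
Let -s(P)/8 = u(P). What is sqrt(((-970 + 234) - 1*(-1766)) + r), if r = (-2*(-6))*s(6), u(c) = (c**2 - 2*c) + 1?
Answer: I*sqrt(1370) ≈ 37.013*I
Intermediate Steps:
u(c) = 1 + c**2 - 2*c
s(P) = -8 - 8*P**2 + 16*P (s(P) = -8*(1 + P**2 - 2*P) = -8 - 8*P**2 + 16*P)
r = -2400 (r = (-2*(-6))*(-8 - 8*6**2 + 16*6) = 12*(-8 - 8*36 + 96) = 12*(-8 - 288 + 96) = 12*(-200) = -2400)
sqrt(((-970 + 234) - 1*(-1766)) + r) = sqrt(((-970 + 234) - 1*(-1766)) - 2400) = sqrt((-736 + 1766) - 2400) = sqrt(1030 - 2400) = sqrt(-1370) = I*sqrt(1370)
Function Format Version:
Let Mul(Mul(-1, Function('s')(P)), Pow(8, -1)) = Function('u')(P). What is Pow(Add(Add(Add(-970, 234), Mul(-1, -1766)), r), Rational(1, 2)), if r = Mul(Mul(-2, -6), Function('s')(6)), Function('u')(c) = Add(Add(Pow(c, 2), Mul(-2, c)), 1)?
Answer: Mul(I, Pow(1370, Rational(1, 2))) ≈ Mul(37.013, I)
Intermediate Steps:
Function('u')(c) = Add(1, Pow(c, 2), Mul(-2, c))
Function('s')(P) = Add(-8, Mul(-8, Pow(P, 2)), Mul(16, P)) (Function('s')(P) = Mul(-8, Add(1, Pow(P, 2), Mul(-2, P))) = Add(-8, Mul(-8, Pow(P, 2)), Mul(16, P)))
r = -2400 (r = Mul(Mul(-2, -6), Add(-8, Mul(-8, Pow(6, 2)), Mul(16, 6))) = Mul(12, Add(-8, Mul(-8, 36), 96)) = Mul(12, Add(-8, -288, 96)) = Mul(12, -200) = -2400)
Pow(Add(Add(Add(-970, 234), Mul(-1, -1766)), r), Rational(1, 2)) = Pow(Add(Add(Add(-970, 234), Mul(-1, -1766)), -2400), Rational(1, 2)) = Pow(Add(Add(-736, 1766), -2400), Rational(1, 2)) = Pow(Add(1030, -2400), Rational(1, 2)) = Pow(-1370, Rational(1, 2)) = Mul(I, Pow(1370, Rational(1, 2)))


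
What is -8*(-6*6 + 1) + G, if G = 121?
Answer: 401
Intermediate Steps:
-8*(-6*6 + 1) + G = -8*(-6*6 + 1) + 121 = -8*(-36 + 1) + 121 = -8*(-35) + 121 = 280 + 121 = 401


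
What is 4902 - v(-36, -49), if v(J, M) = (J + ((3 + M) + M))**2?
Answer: -12259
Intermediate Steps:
v(J, M) = (3 + J + 2*M)**2 (v(J, M) = (J + (3 + 2*M))**2 = (3 + J + 2*M)**2)
4902 - v(-36, -49) = 4902 - (3 - 36 + 2*(-49))**2 = 4902 - (3 - 36 - 98)**2 = 4902 - 1*(-131)**2 = 4902 - 1*17161 = 4902 - 17161 = -12259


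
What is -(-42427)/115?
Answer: 42427/115 ≈ 368.93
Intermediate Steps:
-(-42427)/115 = -319*(-133/115) = 42427/115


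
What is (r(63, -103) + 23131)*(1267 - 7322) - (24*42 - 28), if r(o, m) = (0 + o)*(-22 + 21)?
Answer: -139677720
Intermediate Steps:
r(o, m) = -o (r(o, m) = o*(-1) = -o)
(r(63, -103) + 23131)*(1267 - 7322) - (24*42 - 28) = (-1*63 + 23131)*(1267 - 7322) - (24*42 - 28) = (-63 + 23131)*(-6055) - (1008 - 28) = 23068*(-6055) - 1*980 = -139676740 - 980 = -139677720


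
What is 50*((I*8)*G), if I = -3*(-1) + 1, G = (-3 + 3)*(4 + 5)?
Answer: 0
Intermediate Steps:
G = 0 (G = 0*9 = 0)
I = 4 (I = 3 + 1 = 4)
50*((I*8)*G) = 50*((4*8)*0) = 50*(32*0) = 50*0 = 0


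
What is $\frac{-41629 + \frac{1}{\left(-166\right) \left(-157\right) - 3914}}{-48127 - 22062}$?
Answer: $\frac{921999091}{1554545972} \approx 0.5931$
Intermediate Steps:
$\frac{-41629 + \frac{1}{\left(-166\right) \left(-157\right) - 3914}}{-48127 - 22062} = \frac{-41629 + \frac{1}{26062 - 3914}}{-70189} = \left(-41629 + \frac{1}{22148}\right) \left(- \frac{1}{70189}\right) = \left(- \frac{921999091}{22148}\right) \left(- \frac{1}{70189}\right) = \frac{921999091}{1554545972}$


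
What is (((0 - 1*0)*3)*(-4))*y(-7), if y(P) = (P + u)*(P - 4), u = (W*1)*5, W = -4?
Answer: 0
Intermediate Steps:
u = -20 (u = -4*1*5 = -4*5 = -20)
y(P) = (-20 + P)*(-4 + P) (y(P) = (P - 20)*(P - 4) = (-20 + P)*(-4 + P))
(((0 - 1*0)*3)*(-4))*y(-7) = (((0 - 1*0)*3)*(-4))*(80 + (-7)**2 - 24*(-7)) = (((0 + 0)*3)*(-4))*(80 + 49 + 168) = ((0*3)*(-4))*297 = (0*(-4))*297 = 0*297 = 0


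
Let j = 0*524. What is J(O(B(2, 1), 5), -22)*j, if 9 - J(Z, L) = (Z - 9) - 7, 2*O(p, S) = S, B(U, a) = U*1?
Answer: 0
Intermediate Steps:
B(U, a) = U
O(p, S) = S/2
J(Z, L) = 25 - Z (J(Z, L) = 9 - ((Z - 9) - 7) = 9 - ((-9 + Z) - 7) = 9 - (-16 + Z) = 9 + (16 - Z) = 25 - Z)
j = 0
J(O(B(2, 1), 5), -22)*j = (25 - 5/2)*0 = (45/2)*0 = 0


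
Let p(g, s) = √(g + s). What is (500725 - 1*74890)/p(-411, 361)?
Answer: -85167*I*√2/2 ≈ -60222.0*I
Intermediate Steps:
(500725 - 1*74890)/p(-411, 361) = (500725 - 1*74890)/(√(-411 + 361)) = (500725 - 74890)/(√(-50)) = 425835/((5*I*√2)) = 425835*(-I*√2/10) = -85167*I*√2/2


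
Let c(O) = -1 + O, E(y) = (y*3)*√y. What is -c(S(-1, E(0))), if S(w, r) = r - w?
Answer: 0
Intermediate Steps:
E(y) = 3*y^(3/2) (E(y) = (3*y)*√y = 3*y^(3/2))
-c(S(-1, E(0))) = -(-1 + (3*0^(3/2) - 1*(-1))) = -(-1 + (3*0 + 1)) = -(-1 + (0 + 1)) = -(-1 + 1) = -1*0 = 0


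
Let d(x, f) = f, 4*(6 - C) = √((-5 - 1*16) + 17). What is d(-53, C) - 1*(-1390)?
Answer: 1396 - I/2 ≈ 1396.0 - 0.5*I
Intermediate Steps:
C = 6 - I/2 (C = 6 - √((-5 - 1*16) + 17)/4 = 6 - √((-5 - 16) + 17)/4 = 6 - √(-21 + 17)/4 = 6 - I/2 ≈ 6.0 - 0.5*I)
d(-53, C) - 1*(-1390) = (6 - I/2) - 1*(-1390) = (6 - I/2) + 1390 = 1396 - I/2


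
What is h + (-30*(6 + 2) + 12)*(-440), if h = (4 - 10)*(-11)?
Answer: 100386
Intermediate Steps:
h = 66 (h = -6*(-11) = 66)
h + (-30*(6 + 2) + 12)*(-440) = 66 + (-30*(6 + 2) + 12)*(-440) = 66 + (-30*8 + 12)*(-440) = 66 + (-5*48 + 12)*(-440) = 66 + (-240 + 12)*(-440) = 66 - 228*(-440) = 66 + 100320 = 100386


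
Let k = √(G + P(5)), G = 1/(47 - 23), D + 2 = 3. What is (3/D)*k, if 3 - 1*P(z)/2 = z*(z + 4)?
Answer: I*√12090/4 ≈ 27.489*I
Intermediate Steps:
D = 1 (D = -2 + 3 = 1)
G = 1/24 ≈ 0.041667
P(z) = 6 - 2*z*(4 + z) (P(z) = 6 - 2*z*(z + 4) = 6 - 2*z*(4 + z))
k = I*√12090/12 (k = √(1/24 + (6 - 8*5 - 2*5²)) = √(1/24 + (6 - 40 - 2*25)) = √(1/24 + (6 - 40 - 50)) = √(1/24 - 84) = √(-2015/24) = I*√12090/12 ≈ 9.1629*I)
(3/D)*k = (3/1)*(I*√12090/12) = (3*1)*(I*√12090/12) = 3*(I*√12090/12) = I*√12090/4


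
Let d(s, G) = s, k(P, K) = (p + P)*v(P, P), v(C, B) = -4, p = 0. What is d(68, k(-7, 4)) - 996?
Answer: -928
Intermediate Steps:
k(P, K) = -4*P (k(P, K) = (0 + P)*(-4) = P*(-4) = -4*P)
d(68, k(-7, 4)) - 996 = 68 - 996 = -928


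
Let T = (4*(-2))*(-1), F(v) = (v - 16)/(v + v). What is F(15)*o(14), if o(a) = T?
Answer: -4/15 ≈ -0.26667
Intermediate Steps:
F(v) = (-16 + v)/(2*v) (F(v) = (-16 + v)/((2*v)) = (-16 + v)*(1/(2*v)) = (-16 + v)/(2*v))
T = 8 (T = -8*(-1) = 8)
o(a) = 8
F(15)*o(14) = ((½)*(-16 + 15)/15)*8 = ((½)*(1/15)*(-1))*8 = -1/30*8 = -4/15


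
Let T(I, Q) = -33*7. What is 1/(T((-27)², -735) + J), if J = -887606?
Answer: -1/887837 ≈ -1.1263e-6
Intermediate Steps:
T(I, Q) = -231
1/(T((-27)², -735) + J) = 1/(-231 - 887606) = 1/(-887837) = -1/887837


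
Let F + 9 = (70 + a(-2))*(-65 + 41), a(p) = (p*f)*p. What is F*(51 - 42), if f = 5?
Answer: -19521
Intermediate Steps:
a(p) = 5*p² (a(p) = (p*5)*p = (5*p)*p = 5*p²)
F = -2169 (F = -9 + (70 + 5*(-2)²)*(-65 + 41) = -9 + (70 + 5*4)*(-24) = -9 + (70 + 20)*(-24) = -9 + 90*(-24) = -9 - 2160 = -2169)
F*(51 - 42) = -2169*(51 - 42) = -2169*9 = -19521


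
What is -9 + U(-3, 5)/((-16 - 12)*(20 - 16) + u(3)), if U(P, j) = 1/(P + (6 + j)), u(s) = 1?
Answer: -7993/888 ≈ -9.0011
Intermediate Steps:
U(P, j) = 1/(6 + P + j)
-9 + U(-3, 5)/((-16 - 12)*(20 - 16) + u(3)) = -9 + 1/(((-16 - 12)*(20 - 16) + 1)*(6 - 3 + 5)) = -9 + 1/((-28*4 + 1)*8) = -9 + (⅛)/(-112 + 1) = -9 + (⅛)/(-111) = -9 - 1/111*⅛ = -9 - 1/888 = -7993/888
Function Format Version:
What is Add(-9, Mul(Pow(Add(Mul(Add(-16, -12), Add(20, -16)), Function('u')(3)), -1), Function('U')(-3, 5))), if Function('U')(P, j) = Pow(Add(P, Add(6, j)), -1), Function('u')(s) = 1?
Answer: Rational(-7993, 888) ≈ -9.0011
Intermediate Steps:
Function('U')(P, j) = Pow(Add(6, P, j), -1)
Add(-9, Mul(Pow(Add(Mul(Add(-16, -12), Add(20, -16)), Function('u')(3)), -1), Function('U')(-3, 5))) = Add(-9, Mul(Pow(Add(Mul(Add(-16, -12), Add(20, -16)), 1), -1), Pow(Add(6, -3, 5), -1))) = Add(-9, Mul(Pow(Add(Mul(-28, 4), 1), -1), Pow(8, -1))) = Add(-9, Mul(Pow(Add(-112, 1), -1), Rational(1, 8))) = Add(-9, Mul(Pow(-111, -1), Rational(1, 8))) = Add(-9, Mul(Rational(-1, 111), Rational(1, 8))) = Add(-9, Rational(-1, 888)) = Rational(-7993, 888)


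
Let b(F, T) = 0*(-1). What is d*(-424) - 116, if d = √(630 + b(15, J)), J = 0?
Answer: -116 - 1272*√70 ≈ -10758.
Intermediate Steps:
b(F, T) = 0
d = 3*√70 (d = √(630 + 0) = √630 = 3*√70 ≈ 25.100)
d*(-424) - 116 = (3*√70)*(-424) - 116 = -1272*√70 - 116 = -116 - 1272*√70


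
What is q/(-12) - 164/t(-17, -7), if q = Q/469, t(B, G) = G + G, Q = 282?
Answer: 1563/134 ≈ 11.664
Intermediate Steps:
t(B, G) = 2*G
q = 282/469 ≈ 0.60128
q/(-12) - 164/t(-17, -7) = (282/469)/(-12) - 164/(2*(-7)) = (282/469)*(-1/12) - 164/(-14) = -47/938 - 164*(-1/14) = -47/938 + 82/7 = 1563/134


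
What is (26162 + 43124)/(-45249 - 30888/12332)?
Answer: -213608738/139510389 ≈ -1.5311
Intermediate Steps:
(26162 + 43124)/(-45249 - 30888/12332) = 69286/(-45249 - 30888*1/12332) = 69286/(-45249 - 7722/3083) = 69286/(-139510389/3083) = 69286*(-3083/139510389) = -213608738/139510389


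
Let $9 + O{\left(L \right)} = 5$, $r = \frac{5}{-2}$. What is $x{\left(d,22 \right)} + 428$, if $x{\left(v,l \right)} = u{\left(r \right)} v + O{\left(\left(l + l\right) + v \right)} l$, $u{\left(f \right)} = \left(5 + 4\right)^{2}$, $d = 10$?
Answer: $1150$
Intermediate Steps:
$r = - \frac{5}{2}$ ($r = 5 \left(- \frac{1}{2}\right) = - \frac{5}{2} \approx -2.5$)
$u{\left(f \right)} = 81$ ($u{\left(f \right)} = 9^{2} = 81$)
$O{\left(L \right)} = -4$ ($O{\left(L \right)} = -9 + 5 = -4$)
$x{\left(v,l \right)} = - 4 l + 81 v$ ($x{\left(v,l \right)} = 81 v - 4 l = - 4 l + 81 v$)
$x{\left(d,22 \right)} + 428 = \left(\left(-4\right) 22 + 81 \cdot 10\right) + 428 = \left(-88 + 810\right) + 428 = 722 + 428 = 1150$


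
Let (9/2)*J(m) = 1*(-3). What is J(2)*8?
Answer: -16/3 ≈ -5.3333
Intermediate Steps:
J(m) = -⅔ (J(m) = 2*(1*(-3))/9 = (2/9)*(-3) = -⅔)
J(2)*8 = -⅔*8 = -16/3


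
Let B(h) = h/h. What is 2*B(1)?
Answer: 2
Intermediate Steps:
B(h) = 1
2*B(1) = 2*1 = 2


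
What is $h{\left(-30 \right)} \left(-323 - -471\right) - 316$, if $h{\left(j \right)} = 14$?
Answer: $1756$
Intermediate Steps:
$h{\left(-30 \right)} \left(-323 - -471\right) - 316 = 14 \left(-323 - -471\right) - 316 = 14 \left(-323 + 471\right) - 316 = 14 \cdot 148 - 316 = 2072 - 316 = 1756$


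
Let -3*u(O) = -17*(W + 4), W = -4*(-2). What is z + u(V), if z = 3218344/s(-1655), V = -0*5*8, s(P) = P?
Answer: -3105804/1655 ≈ -1876.6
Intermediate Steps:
W = 8
V = 0 (V = -13*0*8 = 0*8 = 0)
u(O) = 68 (u(O) = -(-17)*(8 + 4)/3 = -(-17)*12/3 = -⅓*(-204) = 68)
z = -3218344/1655 (z = 3218344/(-1655) = 3218344*(-1/1655) = -3218344/1655 ≈ -1944.6)
z + u(V) = -3218344/1655 + 68 = -3105804/1655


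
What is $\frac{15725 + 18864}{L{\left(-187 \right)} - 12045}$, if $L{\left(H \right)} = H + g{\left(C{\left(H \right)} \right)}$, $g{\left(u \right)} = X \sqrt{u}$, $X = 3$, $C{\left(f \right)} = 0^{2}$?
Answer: $- \frac{34589}{12232} \approx -2.8277$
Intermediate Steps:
$C{\left(f \right)} = 0$
$g{\left(u \right)} = 3 \sqrt{u}$
$L{\left(H \right)} = H$ ($L{\left(H \right)} = H + 3 \sqrt{0} = H + 3 \cdot 0 = H + 0 = H$)
$\frac{15725 + 18864}{L{\left(-187 \right)} - 12045} = \frac{15725 + 18864}{-187 - 12045} = \frac{34589}{-12232} = 34589 \left(- \frac{1}{12232}\right) = - \frac{34589}{12232}$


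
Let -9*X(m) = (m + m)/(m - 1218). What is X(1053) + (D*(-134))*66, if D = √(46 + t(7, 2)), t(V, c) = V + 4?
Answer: 78/55 - 8844*√57 ≈ -66769.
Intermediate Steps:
X(m) = -2*m/(9*(-1218 + m)) (X(m) = -(m + m)/(9*(m - 1218)) = -2*m/(9*(-1218 + m)))
t(V, c) = 4 + V
D = √57 (D = √(46 + (4 + 7)) = √(46 + 11) = √57 ≈ 7.5498)
X(1053) + (D*(-134))*66 = -2*1053/(-10962 + 9*1053) + (√57*(-134))*66 = -2*1053/(-10962 + 9477) - 134*√57*66 = -2*1053/(-1485) - 8844*√57 = -2*1053*(-1/1485) - 8844*√57 = 78/55 - 8844*√57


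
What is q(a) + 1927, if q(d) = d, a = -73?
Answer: 1854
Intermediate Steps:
q(a) + 1927 = -73 + 1927 = 1854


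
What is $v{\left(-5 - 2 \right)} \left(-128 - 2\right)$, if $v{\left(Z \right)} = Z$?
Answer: $910$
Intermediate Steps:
$v{\left(-5 - 2 \right)} \left(-128 - 2\right) = \left(-5 - 2\right) \left(-128 - 2\right) = \left(-5 - 2\right) \left(-130\right) = \left(-7\right) \left(-130\right) = 910$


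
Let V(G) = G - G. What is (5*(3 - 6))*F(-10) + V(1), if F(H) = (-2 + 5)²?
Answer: -135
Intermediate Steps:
V(G) = 0
F(H) = 9 (F(H) = 3² = 9)
(5*(3 - 6))*F(-10) + V(1) = (5*(3 - 6))*9 + 0 = (5*(-3))*9 + 0 = -15*9 + 0 = -135 + 0 = -135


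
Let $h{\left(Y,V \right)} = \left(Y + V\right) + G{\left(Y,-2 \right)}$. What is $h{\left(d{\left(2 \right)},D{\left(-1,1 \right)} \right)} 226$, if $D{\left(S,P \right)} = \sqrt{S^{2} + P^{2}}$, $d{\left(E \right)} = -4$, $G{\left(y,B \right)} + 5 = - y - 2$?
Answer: $-1582 + 226 \sqrt{2} \approx -1262.4$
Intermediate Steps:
$G{\left(y,B \right)} = -7 - y$ ($G{\left(y,B \right)} = -5 - \left(2 + y\right) = -7 - y$)
$D{\left(S,P \right)} = \sqrt{P^{2} + S^{2}}$
$h{\left(Y,V \right)} = -7 + V$ ($h{\left(Y,V \right)} = \left(Y + V\right) - \left(7 + Y\right) = \left(V + Y\right) - \left(7 + Y\right) = -7 + V$)
$h{\left(d{\left(2 \right)},D{\left(-1,1 \right)} \right)} 226 = \left(-7 + \sqrt{1^{2} + \left(-1\right)^{2}}\right) 226 = \left(-7 + \sqrt{1 + 1}\right) 226 = \left(-7 + \sqrt{2}\right) 226 = -1582 + 226 \sqrt{2}$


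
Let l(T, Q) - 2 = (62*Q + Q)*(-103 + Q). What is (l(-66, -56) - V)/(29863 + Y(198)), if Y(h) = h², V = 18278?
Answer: 542676/69067 ≈ 7.8572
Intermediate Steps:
l(T, Q) = 2 + 63*Q*(-103 + Q) (l(T, Q) = 2 + (62*Q + Q)*(-103 + Q) = 2 + (63*Q)*(-103 + Q) = 2 + 63*Q*(-103 + Q))
(l(-66, -56) - V)/(29863 + Y(198)) = ((2 - 6489*(-56) + 63*(-56)²) - 1*18278)/(29863 + 198²) = ((2 + 363384 + 63*3136) - 18278)/(29863 + 39204) = ((2 + 363384 + 197568) - 18278)/69067 = (560954 - 18278)*(1/69067) = 542676*(1/69067) = 542676/69067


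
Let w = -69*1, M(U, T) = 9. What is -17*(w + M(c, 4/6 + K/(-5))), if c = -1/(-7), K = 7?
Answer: 1020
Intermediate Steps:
c = ⅐ (c = -1*(-⅐) = ⅐ ≈ 0.14286)
w = -69
-17*(w + M(c, 4/6 + K/(-5))) = -17*(-69 + 9) = -17*(-60) = 1020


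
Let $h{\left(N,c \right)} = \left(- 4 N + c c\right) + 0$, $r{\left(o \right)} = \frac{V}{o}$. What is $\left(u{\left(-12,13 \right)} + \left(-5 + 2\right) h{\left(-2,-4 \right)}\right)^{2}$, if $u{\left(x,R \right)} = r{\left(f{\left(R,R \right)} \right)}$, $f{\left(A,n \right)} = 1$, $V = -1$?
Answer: $5329$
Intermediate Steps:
$r{\left(o \right)} = - \frac{1}{o}$
$h{\left(N,c \right)} = c^{2} - 4 N$ ($h{\left(N,c \right)} = \left(- 4 N + c^{2}\right) + 0 = \left(c^{2} - 4 N\right) + 0 = c^{2} - 4 N$)
$u{\left(x,R \right)} = -1$ ($u{\left(x,R \right)} = - 1^{-1} = \left(-1\right) 1 = -1$)
$\left(u{\left(-12,13 \right)} + \left(-5 + 2\right) h{\left(-2,-4 \right)}\right)^{2} = \left(-1 + \left(-5 + 2\right) \left(\left(-4\right)^{2} - -8\right)\right)^{2} = \left(-1 - 3 \left(16 + 8\right)\right)^{2} = \left(-1 - 72\right)^{2} = \left(-73\right)^{2} = 5329$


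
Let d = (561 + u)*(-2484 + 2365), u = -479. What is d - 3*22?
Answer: -9824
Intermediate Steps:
d = -9758 (d = (561 - 479)*(-2484 + 2365) = 82*(-119) = -9758)
d - 3*22 = -9758 - 3*22 = -9758 - 1*66 = -9758 - 66 = -9824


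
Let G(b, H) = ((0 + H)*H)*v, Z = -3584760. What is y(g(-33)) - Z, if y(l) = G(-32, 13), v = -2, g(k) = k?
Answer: 3584422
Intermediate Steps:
G(b, H) = -2*H² (G(b, H) = ((0 + H)*H)*(-2) = (H*H)*(-2) = H²*(-2) = -2*H²)
y(l) = -338 (y(l) = -2*13² = -2*169 = -338)
y(g(-33)) - Z = -338 - 1*(-3584760) = -338 + 3584760 = 3584422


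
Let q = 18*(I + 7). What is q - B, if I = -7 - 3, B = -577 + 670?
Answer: -147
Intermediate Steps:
B = 93
I = -10
q = -54 (q = 18*(-10 + 7) = 18*(-3) = -54)
q - B = -54 - 1*93 = -54 - 93 = -147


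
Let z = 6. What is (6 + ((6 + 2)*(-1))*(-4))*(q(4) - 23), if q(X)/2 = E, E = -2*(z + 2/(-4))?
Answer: -1710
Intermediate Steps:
E = -11 (E = -2*(6 + 2/(-4)) = -2*(6 + 2*(-1/4)) = -2*(6 - 1/2) = -2*11/2 = -11)
q(X) = -22 (q(X) = 2*(-11) = -22)
(6 + ((6 + 2)*(-1))*(-4))*(q(4) - 23) = (6 + ((6 + 2)*(-1))*(-4))*(-22 - 23) = (6 + (8*(-1))*(-4))*(-45) = (6 - 8*(-4))*(-45) = (6 + 32)*(-45) = 38*(-45) = -1710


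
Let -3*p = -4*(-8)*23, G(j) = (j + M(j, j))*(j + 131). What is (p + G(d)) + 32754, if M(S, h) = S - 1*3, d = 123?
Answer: 282692/3 ≈ 94231.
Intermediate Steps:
M(S, h) = -3 + S (M(S, h) = S - 3 = -3 + S)
G(j) = (-3 + 2*j)*(131 + j) (G(j) = (j + (-3 + j))*(j + 131) = (-3 + 2*j)*(131 + j))
p = -736/3 (p = -(-4*(-8))*23/3 = -32*23/3 = -⅓*736 = -736/3 ≈ -245.33)
(p + G(d)) + 32754 = (-736/3 + (-393 + 2*123² + 259*123)) + 32754 = (-736/3 + (-393 + 2*15129 + 31857)) + 32754 = (-736/3 + (-393 + 30258 + 31857)) + 32754 = (-736/3 + 61722) + 32754 = 184430/3 + 32754 = 282692/3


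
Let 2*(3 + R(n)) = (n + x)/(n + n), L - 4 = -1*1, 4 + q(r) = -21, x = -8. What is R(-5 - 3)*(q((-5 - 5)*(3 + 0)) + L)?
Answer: 55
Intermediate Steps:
q(r) = -25 (q(r) = -4 - 21 = -25)
L = 3 (L = 4 - 1*1 = 4 - 1 = 3)
R(n) = -3 + (-8 + n)/(4*n) (R(n) = -3 + ((n - 8)/(n + n))/2 = -3 + ((-8 + n)/((2*n)))/2 = -3 + ((-8 + n)*(1/(2*n)))/2 = -3 + ((-8 + n)/(2*n))/2 = -3 + (-8 + n)/(4*n))
R(-5 - 3)*(q((-5 - 5)*(3 + 0)) + L) = (-11/4 - 2/(-5 - 3))*(-25 + 3) = (-11/4 - 2/(-8))*(-22) = (-11/4 - 2*(-1/8))*(-22) = (-11/4 + 1/4)*(-22) = -5/2*(-22) = 55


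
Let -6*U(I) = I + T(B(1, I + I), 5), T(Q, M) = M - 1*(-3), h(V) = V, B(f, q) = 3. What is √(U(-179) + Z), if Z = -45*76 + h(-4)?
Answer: I*√13582/2 ≈ 58.271*I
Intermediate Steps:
T(Q, M) = 3 + M (T(Q, M) = M + 3 = 3 + M)
Z = -3424 (Z = -45*76 - 4 = -3420 - 4 = -3424)
U(I) = -4/3 - I/6 (U(I) = -(I + (3 + 5))/6 = -(I + 8)/6 = -(8 + I)/6 = -4/3 - I/6)
√(U(-179) + Z) = √((-4/3 - ⅙*(-179)) - 3424) = √((-4/3 + 179/6) - 3424) = √(57/2 - 3424) = √(-6791/2) = I*√13582/2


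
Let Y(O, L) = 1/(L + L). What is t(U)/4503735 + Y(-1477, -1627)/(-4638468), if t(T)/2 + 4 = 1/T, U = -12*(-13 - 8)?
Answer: -2533110404249/1427526689949085320 ≈ -1.7745e-6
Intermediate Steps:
Y(O, L) = 1/(2*L)
U = 252 (U = -12*(-21) = 252)
t(T) = -8 + 2/T
t(U)/4503735 + Y(-1477, -1627)/(-4638468) = (-8 + 2/252)/4503735 + ((1/2)/(-1627))/(-4638468) = (-8 + 2*(1/252))*(1/4503735) + ((1/2)*(-1/1627))*(-1/4638468) = (-8 + 1/126)*(1/4503735) - 1/3254*(-1/4638468) = -1007/126*1/4503735 + 1/15093574872 = -1007/567470610 + 1/15093574872 = -2533110404249/1427526689949085320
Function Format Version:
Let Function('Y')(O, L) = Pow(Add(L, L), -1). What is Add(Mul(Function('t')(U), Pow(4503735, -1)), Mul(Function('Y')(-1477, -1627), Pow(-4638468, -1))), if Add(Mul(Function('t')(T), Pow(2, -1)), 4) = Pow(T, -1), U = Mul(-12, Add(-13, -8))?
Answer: Rational(-2533110404249, 1427526689949085320) ≈ -1.7745e-6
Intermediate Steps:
Function('Y')(O, L) = Mul(Rational(1, 2), Pow(L, -1)) (Function('Y')(O, L) = Pow(Mul(2, L), -1) = Mul(Rational(1, 2), Pow(L, -1)))
U = 252 (U = Mul(-12, -21) = 252)
Function('t')(T) = Add(-8, Mul(2, Pow(T, -1)))
Add(Mul(Function('t')(U), Pow(4503735, -1)), Mul(Function('Y')(-1477, -1627), Pow(-4638468, -1))) = Add(Mul(Add(-8, Mul(2, Pow(252, -1))), Pow(4503735, -1)), Mul(Mul(Rational(1, 2), Pow(-1627, -1)), Pow(-4638468, -1))) = Add(Mul(Add(-8, Mul(2, Rational(1, 252))), Rational(1, 4503735)), Mul(Mul(Rational(1, 2), Rational(-1, 1627)), Rational(-1, 4638468))) = Add(Mul(Add(-8, Rational(1, 126)), Rational(1, 4503735)), Mul(Rational(-1, 3254), Rational(-1, 4638468))) = Add(Mul(Rational(-1007, 126), Rational(1, 4503735)), Rational(1, 15093574872)) = Add(Rational(-1007, 567470610), Rational(1, 15093574872)) = Rational(-2533110404249, 1427526689949085320)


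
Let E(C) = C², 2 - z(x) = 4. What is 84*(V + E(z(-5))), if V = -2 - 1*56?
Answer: -4536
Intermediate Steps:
z(x) = -2 (z(x) = 2 - 1*4 = 2 - 4 = -2)
V = -58 (V = -2 - 56 = -58)
84*(V + E(z(-5))) = 84*(-58 + (-2)²) = 84*(-58 + 4) = 84*(-54) = -4536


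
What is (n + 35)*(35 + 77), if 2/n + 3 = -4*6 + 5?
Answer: 43008/11 ≈ 3909.8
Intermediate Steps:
n = -1/11 (n = 2/(-3 + (-4*6 + 5)) = 2/(-3 + (-24 + 5)) = 2/(-3 - 19) = 2/(-22) = 2*(-1/22) = -1/11 ≈ -0.090909)
(n + 35)*(35 + 77) = (-1/11 + 35)*(35 + 77) = (384/11)*112 = 43008/11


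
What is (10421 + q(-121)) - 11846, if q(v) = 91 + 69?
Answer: -1265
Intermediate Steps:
q(v) = 160
(10421 + q(-121)) - 11846 = (10421 + 160) - 11846 = 10581 - 11846 = -1265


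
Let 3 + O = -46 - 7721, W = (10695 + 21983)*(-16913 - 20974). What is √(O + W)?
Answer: 2*I*√309519789 ≈ 35186.0*I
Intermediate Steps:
W = -1238071386 (W = 32678*(-37887) = -1238071386)
O = -7770 (O = -3 + (-46 - 7721) = -3 - 7767 = -7770)
√(O + W) = √(-7770 - 1238071386) = √(-1238079156) = 2*I*√309519789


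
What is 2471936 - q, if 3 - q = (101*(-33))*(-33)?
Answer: 2581922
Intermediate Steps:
q = -109986 (q = 3 - 101*(-33)*(-33) = 3 - (-3333)*(-33) = 3 - 1*109989 = 3 - 109989 = -109986)
2471936 - q = 2471936 - 1*(-109986) = 2471936 + 109986 = 2581922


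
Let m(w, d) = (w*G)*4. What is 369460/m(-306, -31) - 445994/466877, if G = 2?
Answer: -43396042433/285728724 ≈ -151.88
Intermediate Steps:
m(w, d) = 8*w (m(w, d) = (w*2)*4 = (2*w)*4 = 8*w)
369460/m(-306, -31) - 445994/466877 = 369460/((8*(-306))) - 445994/466877 = 369460/(-2448) - 445994*1/466877 = 369460*(-1/2448) - 445994/466877 = -92365/612 - 445994/466877 = -43396042433/285728724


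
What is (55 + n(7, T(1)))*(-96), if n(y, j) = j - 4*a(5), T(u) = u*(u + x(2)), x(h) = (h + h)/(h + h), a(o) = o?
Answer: -3552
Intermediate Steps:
x(h) = 1 (x(h) = (2*h)/((2*h)) = (2*h)*(1/(2*h)) = 1)
T(u) = u*(1 + u) (T(u) = u*(u + 1) = u*(1 + u))
n(y, j) = -20 + j (n(y, j) = j - 4*5 = j - 20 = -20 + j)
(55 + n(7, T(1)))*(-96) = (55 + (-20 + 1*(1 + 1)))*(-96) = (55 + (-20 + 1*2))*(-96) = (55 + (-20 + 2))*(-96) = (55 - 18)*(-96) = 37*(-96) = -3552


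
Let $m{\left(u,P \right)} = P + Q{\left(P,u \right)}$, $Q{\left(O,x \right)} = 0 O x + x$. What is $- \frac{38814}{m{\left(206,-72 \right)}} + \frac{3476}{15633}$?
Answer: $- \frac{303156739}{1047411} \approx -289.43$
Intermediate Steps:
$Q{\left(O,x \right)} = x$ ($Q{\left(O,x \right)} = 0 x + x = 0 + x = x$)
$m{\left(u,P \right)} = P + u$
$- \frac{38814}{m{\left(206,-72 \right)}} + \frac{3476}{15633} = - \frac{38814}{-72 + 206} + \frac{3476}{15633} = - \frac{38814}{134} + 3476 \cdot \frac{1}{15633} = \left(-38814\right) \frac{1}{134} + \frac{3476}{15633} = - \frac{19407}{67} + \frac{3476}{15633} = - \frac{303156739}{1047411}$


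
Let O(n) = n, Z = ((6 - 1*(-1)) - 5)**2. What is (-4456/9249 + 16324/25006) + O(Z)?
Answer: 482337958/115640247 ≈ 4.1710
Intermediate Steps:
Z = 4 (Z = ((6 + 1) - 5)**2 = (7 - 5)**2 = 2**2 = 4)
(-4456/9249 + 16324/25006) + O(Z) = (-4456/9249 + 16324/25006) + 4 = (-4456*1/9249 + 16324*(1/25006)) + 4 = (-4456/9249 + 8162/12503) + 4 = 19776970/115640247 + 4 = 482337958/115640247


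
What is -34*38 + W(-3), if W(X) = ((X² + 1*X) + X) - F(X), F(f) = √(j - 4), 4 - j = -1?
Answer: -1290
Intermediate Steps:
j = 5 (j = 4 - 1*(-1) = 4 + 1 = 5)
F(f) = 1 (F(f) = √(5 - 4) = √1 = 1)
W(X) = -1 + X² + 2*X (W(X) = ((X² + 1*X) + X) - 1*1 = ((X² + X) + X) - 1 = ((X + X²) + X) - 1 = (X² + 2*X) - 1 = -1 + X² + 2*X)
-34*38 + W(-3) = -34*38 + (-1 + (-3)² + 2*(-3)) = -1292 + (-1 + 9 - 6) = -1292 + 2 = -1290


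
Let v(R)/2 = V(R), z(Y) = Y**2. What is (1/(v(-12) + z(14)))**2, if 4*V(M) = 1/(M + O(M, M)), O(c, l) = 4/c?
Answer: 5476/210279001 ≈ 2.6042e-5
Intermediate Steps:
V(M) = 1/(4*(M + 4/M))
v(R) = R/(2*(4 + R**2)) (v(R) = 2*(R/(4*(4 + R**2))) = R/(2*(4 + R**2)))
(1/(v(-12) + z(14)))**2 = (1/((1/2)*(-12)/(4 + (-12)**2) + 14**2))**2 = (1/((1/2)*(-12)/(4 + 144) + 196))**2 = (1/((1/2)*(-12)/148 + 196))**2 = (1/((1/2)*(-12)*(1/148) + 196))**2 = (1/(-3/74 + 196))**2 = (1/(14501/74))**2 = (74/14501)**2 = 5476/210279001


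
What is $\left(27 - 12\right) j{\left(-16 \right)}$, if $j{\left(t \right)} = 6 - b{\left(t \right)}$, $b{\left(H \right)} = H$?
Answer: $330$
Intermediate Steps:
$j{\left(t \right)} = 6 - t$
$\left(27 - 12\right) j{\left(-16 \right)} = \left(27 - 12\right) \left(6 - -16\right) = \left(27 - 12\right) \left(6 + 16\right) = 15 \cdot 22 = 330$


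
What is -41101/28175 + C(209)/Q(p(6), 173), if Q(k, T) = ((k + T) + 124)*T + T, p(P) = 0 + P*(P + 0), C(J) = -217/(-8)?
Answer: -825785647/566263600 ≈ -1.4583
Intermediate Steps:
C(J) = 217/8 (C(J) = -217*(-⅛) = 217/8)
p(P) = P² (p(P) = 0 + P*P = 0 + P² = P²)
Q(k, T) = T + T*(124 + T + k) (Q(k, T) = ((T + k) + 124)*T + T = (124 + T + k)*T + T = T*(124 + T + k) + T = T + T*(124 + T + k))
-41101/28175 + C(209)/Q(p(6), 173) = -41101/28175 + 217/(8*((173*(125 + 173 + 6²)))) = -41101*1/28175 + 217/(8*((173*(125 + 173 + 36)))) = -1787/1225 + 217/(8*((173*334))) = -1787/1225 + (217/8)/57782 = -1787/1225 + (217/8)*(1/57782) = -1787/1225 + 217/462256 = -825785647/566263600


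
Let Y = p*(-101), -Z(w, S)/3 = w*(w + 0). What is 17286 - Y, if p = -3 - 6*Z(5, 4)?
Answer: 62433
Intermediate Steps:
Z(w, S) = -3*w² (Z(w, S) = -3*w*(w + 0) = -3*w*w = -3*w²)
p = 447 (p = -3 - (-18)*5² = -3 - (-18)*25 = -3 - 6*(-75) = -3 + 450 = 447)
Y = -45147 (Y = 447*(-101) = -45147)
17286 - Y = 17286 - 1*(-45147) = 17286 + 45147 = 62433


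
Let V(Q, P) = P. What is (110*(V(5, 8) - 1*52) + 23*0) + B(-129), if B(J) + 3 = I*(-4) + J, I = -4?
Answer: -4956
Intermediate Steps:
B(J) = 13 + J (B(J) = -3 + (-4*(-4) + J) = -3 + (16 + J) = 13 + J)
(110*(V(5, 8) - 1*52) + 23*0) + B(-129) = (110*(8 - 1*52) + 23*0) + (13 - 129) = (110*(8 - 52) + 0) - 116 = (110*(-44) + 0) - 116 = (-4840 + 0) - 116 = -4840 - 116 = -4956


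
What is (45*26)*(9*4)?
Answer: 42120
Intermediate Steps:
(45*26)*(9*4) = 1170*36 = 42120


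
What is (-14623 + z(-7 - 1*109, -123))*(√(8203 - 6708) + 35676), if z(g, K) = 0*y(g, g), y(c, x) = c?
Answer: -521690148 - 14623*√1495 ≈ -5.2226e+8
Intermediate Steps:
z(g, K) = 0 (z(g, K) = 0*g = 0)
(-14623 + z(-7 - 1*109, -123))*(√(8203 - 6708) + 35676) = (-14623 + 0)*(√(8203 - 6708) + 35676) = -14623*(√1495 + 35676) = -14623*(35676 + √1495) = -521690148 - 14623*√1495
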